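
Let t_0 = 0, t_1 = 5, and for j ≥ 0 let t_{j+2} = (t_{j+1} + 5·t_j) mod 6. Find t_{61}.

We have t_0 = 0,  t_1 = 5,  t_2 = 5,  t_3 = 0,  t_4 = 1,  t_5 = 1,  t_6 = 0,  t_7 = 5.
Since (t_6, t_7) = (t_0, t_1) = (0, 5) (two consecutive terms determine the rest), the sequence is periodic with period 6.
(61 - 0) mod 6 = 1, so t_{61} = t_1 = 5.

5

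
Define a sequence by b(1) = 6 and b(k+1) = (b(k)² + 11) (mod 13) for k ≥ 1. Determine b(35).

8

b(1) = 6,  b(2) = 8,  b(3) = 10,  b(4) = 7,  b(5) = 8.
Since b(5) = b(2) = 8, the sequence is eventually periodic: after a pre-period of length 1 it cycles with period 3.
For k ≥ 2, b(k) depends only on (k - 2) mod 3. (35 - 2) mod 3 = 0, so b(35) = b(2) = 8.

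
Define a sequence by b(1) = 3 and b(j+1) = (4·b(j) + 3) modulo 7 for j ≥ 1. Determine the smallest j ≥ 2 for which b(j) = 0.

3

We have b(1) = 3,  b(2) = 1,  b(3) = 0,  b(4) = 3.
Since b(4) = b(1) = 3, the sequence is periodic with period 3.
The value 0 first appears (with j ≥ 2) at b(3).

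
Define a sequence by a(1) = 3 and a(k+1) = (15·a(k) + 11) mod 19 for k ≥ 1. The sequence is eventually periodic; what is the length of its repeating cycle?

We have a(1) = 3; a(2) = 18; a(3) = 15; a(4) = 8; a(5) = 17; a(6) = 0; a(7) = 11; a(8) = 5; a(9) = 10; a(10) = 9; a(11) = 13; a(12) = 16; a(13) = 4; a(14) = 14; a(15) = 12; a(16) = 1; a(17) = 7; a(18) = 2; a(19) = 3.
The sequence repeats with period 18.

18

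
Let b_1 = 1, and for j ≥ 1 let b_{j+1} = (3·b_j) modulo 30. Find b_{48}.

Listing terms: b_1 = 1; b_2 = 3; b_3 = 9; b_4 = 27; b_5 = 21; b_6 = 3.
Since b_6 = b_2 = 3, the sequence is eventually periodic: after a pre-period of length 1 it cycles with period 4.
For j ≥ 2, b_j depends only on (j - 2) mod 4. (48 - 2) mod 4 = 2, so b_{48} = b_4 = 27.

27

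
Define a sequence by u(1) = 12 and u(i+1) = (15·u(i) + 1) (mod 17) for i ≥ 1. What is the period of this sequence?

8

Listing terms: u(1) = 12,  u(2) = 11,  u(3) = 13,  u(4) = 9,  u(5) = 0,  u(6) = 1,  u(7) = 16,  u(8) = 3,  u(9) = 12.
The sequence repeats with period 8.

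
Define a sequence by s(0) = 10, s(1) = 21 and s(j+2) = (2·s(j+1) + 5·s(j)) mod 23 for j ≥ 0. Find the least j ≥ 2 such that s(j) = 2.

Computing terms: s(0) = 10,  s(1) = 21,  s(2) = 0,  s(3) = 13,  s(4) = 3,  s(5) = 2,  s(6) = 19,  s(7) = 2,  s(8) = 7,  s(9) = 1,  s(10) = 14,  s(11) = 10,  s(12) = 21.
Since (s(11), s(12)) = (s(0), s(1)) = (10, 21) (two consecutive terms determine the rest), the sequence is periodic with period 11.
The value 2 first appears (with j ≥ 2) at s(5).

5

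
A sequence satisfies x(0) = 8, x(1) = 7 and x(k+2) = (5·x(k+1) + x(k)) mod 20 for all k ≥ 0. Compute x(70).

Listing terms: x(0) = 8, x(1) = 7, x(2) = 3, x(3) = 2, x(4) = 13, x(5) = 7, x(6) = 8, x(7) = 7.
The sequence repeats with period 6.
(70 - 0) mod 6 = 4, so x(70) = x(4) = 13.

13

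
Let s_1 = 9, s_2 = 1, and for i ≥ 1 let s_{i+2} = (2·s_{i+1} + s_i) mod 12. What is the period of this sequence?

8

Computing terms: s_1 = 9,  s_2 = 1,  s_3 = 11,  s_4 = 11,  s_5 = 9,  s_6 = 5,  s_7 = 7,  s_8 = 7,  s_9 = 9,  s_{10} = 1.
Since (s_9, s_{10}) = (s_1, s_2) = (9, 1) (two consecutive terms determine the rest), the sequence is periodic with period 8.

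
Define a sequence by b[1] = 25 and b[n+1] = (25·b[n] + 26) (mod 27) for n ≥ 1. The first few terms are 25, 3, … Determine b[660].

11

We have b[1] = 25; b[2] = 3; b[3] = 20; b[4] = 13; b[5] = 0; b[6] = 26; b[7] = 1; b[8] = 24; b[9] = 5; b[10] = 16; b[11] = 21; b[12] = 11; b[13] = 4; b[14] = 18; b[15] = 17; b[16] = 19; b[17] = 15; b[18] = 23; b[19] = 7; b[20] = 12; b[21] = 2; b[22] = 22; b[23] = 9; b[24] = 8; b[25] = 10; b[26] = 6; b[27] = 14; b[28] = 25.
The sequence repeats with period 27.
(660 - 1) mod 27 = 11, so b[660] = b[12] = 11.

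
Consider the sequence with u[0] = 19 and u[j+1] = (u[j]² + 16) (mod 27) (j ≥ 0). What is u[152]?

u[0] = 19,  u[1] = 26,  u[2] = 17,  u[3] = 8,  u[4] = 26.
Since u[4] = u[1] = 26, the sequence is eventually periodic: after a pre-period of length 1 it cycles with period 3.
For j ≥ 1, u[j] depends only on (j - 1) mod 3. (152 - 1) mod 3 = 1, so u[152] = u[2] = 17.

17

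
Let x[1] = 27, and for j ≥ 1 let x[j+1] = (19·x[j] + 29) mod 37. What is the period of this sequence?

36

We have x[1] = 27,  x[2] = 24,  x[3] = 4,  x[4] = 31,  x[5] = 26,  x[6] = 5,  x[7] = 13,  x[8] = 17,  x[9] = 19,  x[10] = 20,  x[11] = 2,  x[12] = 30,  x[13] = 7,  x[14] = 14,  x[15] = 36,  x[16] = 10,  x[17] = 34,  x[18] = 9,  x[19] = 15,  x[20] = 18,  x[21] = 1,  x[22] = 11,  x[23] = 16,  x[24] = 0,  x[25] = 29,  x[26] = 25,  x[27] = 23,  x[28] = 22,  x[29] = 3,  x[30] = 12,  x[31] = 35,  x[32] = 28,  x[33] = 6,  x[34] = 32,  x[35] = 8,  x[36] = 33,  x[37] = 27.
Since x[37] = x[1] = 27, the sequence is periodic with period 36.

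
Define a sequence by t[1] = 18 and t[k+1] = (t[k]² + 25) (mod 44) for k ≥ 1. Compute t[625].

t[1] = 18,  t[2] = 41,  t[3] = 34,  t[4] = 37,  t[5] = 30,  t[6] = 1,  t[7] = 26,  t[8] = 41.
Since t[8] = t[2] = 41, the sequence is eventually periodic: after a pre-period of length 1 it cycles with period 6.
For k ≥ 2, t[k] depends only on (k - 2) mod 6. (625 - 2) mod 6 = 5, so t[625] = t[7] = 26.

26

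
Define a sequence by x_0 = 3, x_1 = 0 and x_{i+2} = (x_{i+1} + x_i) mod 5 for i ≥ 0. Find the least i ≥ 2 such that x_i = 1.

x_0 = 3, x_1 = 0, x_2 = 3, x_3 = 3, x_4 = 1, x_5 = 4, x_6 = 0, x_7 = 4, x_8 = 4, x_9 = 3, x_{10} = 2, x_{11} = 0, x_{12} = 2, x_{13} = 2, x_{14} = 4, x_{15} = 1, x_{16} = 0, x_{17} = 1, x_{18} = 1, x_{19} = 2, x_{20} = 3, x_{21} = 0.
Since (x_{20}, x_{21}) = (x_0, x_1) = (3, 0) (two consecutive terms determine the rest), the sequence is periodic with period 20.
The value 1 first appears (with i ≥ 2) at x_4.

4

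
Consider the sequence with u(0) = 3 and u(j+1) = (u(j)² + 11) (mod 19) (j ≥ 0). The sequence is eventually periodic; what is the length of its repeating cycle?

3

Computing terms: u(0) = 3,  u(1) = 1,  u(2) = 12,  u(3) = 3.
Since u(3) = u(0) = 3, the sequence is periodic with period 3.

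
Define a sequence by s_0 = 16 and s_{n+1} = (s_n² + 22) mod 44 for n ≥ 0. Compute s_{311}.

Listing terms: s_0 = 16; s_1 = 14; s_2 = 42; s_3 = 26; s_4 = 38; s_5 = 14.
Since s_5 = s_1 = 14, the sequence is eventually periodic: after a pre-period of length 1 it cycles with period 4.
For n ≥ 1, s_n depends only on (n - 1) mod 4. (311 - 1) mod 4 = 2, so s_{311} = s_3 = 26.

26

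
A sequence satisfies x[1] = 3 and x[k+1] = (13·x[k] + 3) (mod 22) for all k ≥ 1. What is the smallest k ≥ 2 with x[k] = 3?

11

Listing terms: x[1] = 3,  x[2] = 20,  x[3] = 21,  x[4] = 12,  x[5] = 5,  x[6] = 2,  x[7] = 7,  x[8] = 6,  x[9] = 15,  x[10] = 0,  x[11] = 3.
Since x[11] = x[1] = 3, the sequence is periodic with period 10.
The value 3 next appears (with k ≥ 2) at x[11].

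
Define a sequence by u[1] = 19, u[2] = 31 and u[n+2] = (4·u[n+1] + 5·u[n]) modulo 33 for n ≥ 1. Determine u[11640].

24

Listing terms: u[1] = 19; u[2] = 31; u[3] = 21; u[4] = 8; u[5] = 5; u[6] = 27; u[7] = 1; u[8] = 7; u[9] = 0; u[10] = 2; u[11] = 8; u[12] = 9; u[13] = 10; u[14] = 19; u[15] = 27; u[16] = 5; u[17] = 23; u[18] = 18; u[19] = 22; u[20] = 13; u[21] = 30; u[22] = 20; u[23] = 32; u[24] = 30; u[25] = 16; u[26] = 16; u[27] = 12; u[28] = 29; u[29] = 11; u[30] = 24; u[31] = 19; u[32] = 31.
The sequence repeats with period 30.
So u[11640] = u[1 + ((11640-1) mod 30)] = u[30] = 24.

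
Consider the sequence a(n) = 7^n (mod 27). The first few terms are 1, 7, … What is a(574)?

16

Computing terms: a(0) = 1; a(1) = 7; a(2) = 22; a(3) = 19; a(4) = 25; a(5) = 13; a(6) = 10; a(7) = 16; a(8) = 4; a(9) = 1.
Since a(9) = a(0) = 1, the sequence is periodic with period 9.
(574 - 0) mod 9 = 7, so a(574) = a(7) = 16.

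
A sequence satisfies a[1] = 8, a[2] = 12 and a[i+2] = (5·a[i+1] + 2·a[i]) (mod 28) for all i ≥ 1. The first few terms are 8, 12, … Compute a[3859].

24

Listing terms: a[1] = 8; a[2] = 12; a[3] = 20; a[4] = 12; a[5] = 16; a[6] = 20; a[7] = 20; a[8] = 0; a[9] = 12; a[10] = 4; a[11] = 16; a[12] = 4; a[13] = 24; a[14] = 16; a[15] = 16; a[16] = 0; a[17] = 4; a[18] = 20; a[19] = 24; a[20] = 20; a[21] = 8; a[22] = 24; a[23] = 24; a[24] = 0; a[25] = 20; a[26] = 16; a[27] = 8; a[28] = 16; a[29] = 12; a[30] = 8; a[31] = 8; a[32] = 0; a[33] = 16; a[34] = 24; a[35] = 12; a[36] = 24; a[37] = 4; a[38] = 12; a[39] = 12; a[40] = 0; a[41] = 24; a[42] = 8; a[43] = 4; a[44] = 8; a[45] = 20; a[46] = 4; a[47] = 4; a[48] = 0; a[49] = 8; a[50] = 12.
The sequence repeats with period 48.
(3859 - 1) mod 48 = 18, so a[3859] = a[19] = 24.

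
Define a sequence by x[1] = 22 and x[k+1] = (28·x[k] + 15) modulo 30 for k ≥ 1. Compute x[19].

13

We have x[1] = 22,  x[2] = 1,  x[3] = 13,  x[4] = 19,  x[5] = 7,  x[6] = 1.
Since x[6] = x[2] = 1, the sequence is eventually periodic: after a pre-period of length 1 it cycles with period 4.
For k ≥ 2, x[k] depends only on (k - 2) mod 4. (19 - 2) mod 4 = 1, so x[19] = x[3] = 13.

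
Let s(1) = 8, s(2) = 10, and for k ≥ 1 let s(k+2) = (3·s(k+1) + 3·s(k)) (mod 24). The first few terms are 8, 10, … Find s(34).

s(1) = 8, s(2) = 10, s(3) = 6, s(4) = 0, s(5) = 18, s(6) = 6, s(7) = 0.
Since (s(6), s(7)) = (s(3), s(4)) = (6, 0) (two consecutive terms determine the rest), the sequence is eventually periodic: after a pre-period of length 2 it cycles with period 3.
For k ≥ 3, s(k) depends only on (k - 3) mod 3. (34 - 3) mod 3 = 1, so s(34) = s(4) = 0.

0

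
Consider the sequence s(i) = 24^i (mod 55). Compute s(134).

s(0) = 1,  s(1) = 24,  s(2) = 26,  s(3) = 19,  s(4) = 16,  s(5) = 54,  s(6) = 31,  s(7) = 29,  s(8) = 36,  s(9) = 39,  s(10) = 1.
Since s(10) = s(0) = 1, the sequence is periodic with period 10.
(134 - 0) mod 10 = 4, so s(134) = s(4) = 16.

16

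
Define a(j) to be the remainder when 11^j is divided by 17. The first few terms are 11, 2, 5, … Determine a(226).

We have a(1) = 11, a(2) = 2, a(3) = 5, a(4) = 4, a(5) = 10, a(6) = 8, a(7) = 3, a(8) = 16, a(9) = 6, a(10) = 15, a(11) = 12, a(12) = 13, a(13) = 7, a(14) = 9, a(15) = 14, a(16) = 1, a(17) = 11.
Since a(17) = a(1) = 11, the sequence is periodic with period 16.
(226 - 1) mod 16 = 1, so a(226) = a(2) = 2.

2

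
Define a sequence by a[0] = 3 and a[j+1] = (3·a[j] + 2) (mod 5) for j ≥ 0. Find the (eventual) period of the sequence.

4

a[0] = 3; a[1] = 1; a[2] = 0; a[3] = 2; a[4] = 3.
Since a[4] = a[0] = 3, the sequence is periodic with period 4.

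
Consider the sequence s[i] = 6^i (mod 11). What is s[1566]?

s[1] = 6, s[2] = 3, s[3] = 7, s[4] = 9, s[5] = 10, s[6] = 5, s[7] = 8, s[8] = 4, s[9] = 2, s[10] = 1, s[11] = 6.
Since s[11] = s[1] = 6, the sequence is periodic with period 10.
So s[1566] = s[1 + ((1566-1) mod 10)] = s[6] = 5.

5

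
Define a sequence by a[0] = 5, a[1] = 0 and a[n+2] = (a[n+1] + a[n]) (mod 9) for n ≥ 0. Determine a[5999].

4

a[0] = 5,  a[1] = 0,  a[2] = 5,  a[3] = 5,  a[4] = 1,  a[5] = 6,  a[6] = 7,  a[7] = 4,  a[8] = 2,  a[9] = 6,  a[10] = 8,  a[11] = 5,  a[12] = 4,  a[13] = 0,  a[14] = 4,  a[15] = 4,  a[16] = 8,  a[17] = 3,  a[18] = 2,  a[19] = 5,  a[20] = 7,  a[21] = 3,  a[22] = 1,  a[23] = 4,  a[24] = 5,  a[25] = 0.
The sequence repeats with period 24.
So a[5999] = a[0 + ((5999-0) mod 24)] = a[23] = 4.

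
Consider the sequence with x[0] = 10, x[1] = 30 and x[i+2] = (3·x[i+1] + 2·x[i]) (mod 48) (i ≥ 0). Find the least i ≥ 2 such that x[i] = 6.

We have x[0] = 10, x[1] = 30, x[2] = 14, x[3] = 6, x[4] = 46, x[5] = 6, x[6] = 14, x[7] = 6.
Since (x[6], x[7]) = (x[2], x[3]) = (14, 6) (two consecutive terms determine the rest), the sequence is eventually periodic: after a pre-period of length 2 it cycles with period 4.
The value 6 first appears (with i ≥ 2) at x[3].

3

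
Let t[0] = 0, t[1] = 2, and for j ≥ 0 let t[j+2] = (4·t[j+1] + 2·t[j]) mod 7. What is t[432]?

Computing terms: t[0] = 0, t[1] = 2, t[2] = 1, t[3] = 1, t[4] = 6, t[5] = 5, t[6] = 4, t[7] = 5, t[8] = 0, t[9] = 3, t[10] = 5, t[11] = 5, t[12] = 2, t[13] = 4, t[14] = 6, t[15] = 4, t[16] = 0, t[17] = 1, t[18] = 4, t[19] = 4, t[20] = 3, t[21] = 6, t[22] = 2, t[23] = 6, t[24] = 0, t[25] = 5, t[26] = 6, t[27] = 6, t[28] = 1, t[29] = 2, t[30] = 3, t[31] = 2, t[32] = 0, t[33] = 4, t[34] = 2, t[35] = 2, t[36] = 5, t[37] = 3, t[38] = 1, t[39] = 3, t[40] = 0, t[41] = 6, t[42] = 3, t[43] = 3, t[44] = 4, t[45] = 1, t[46] = 5, t[47] = 1, t[48] = 0, t[49] = 2.
Since (t[48], t[49]) = (t[0], t[1]) = (0, 2) (two consecutive terms determine the rest), the sequence is periodic with period 48.
(432 - 0) mod 48 = 0, so t[432] = t[0] = 0.

0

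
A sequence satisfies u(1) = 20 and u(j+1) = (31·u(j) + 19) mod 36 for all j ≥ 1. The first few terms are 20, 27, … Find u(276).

We have u(1) = 20,  u(2) = 27,  u(3) = 28,  u(4) = 23,  u(5) = 12,  u(6) = 31,  u(7) = 8,  u(8) = 15,  u(9) = 16,  u(10) = 11,  u(11) = 0,  u(12) = 19,  u(13) = 32,  u(14) = 3,  u(15) = 4,  u(16) = 35,  u(17) = 24,  u(18) = 7,  u(19) = 20.
Since u(19) = u(1) = 20, the sequence is periodic with period 18.
So u(276) = u(1 + ((276-1) mod 18)) = u(6) = 31.

31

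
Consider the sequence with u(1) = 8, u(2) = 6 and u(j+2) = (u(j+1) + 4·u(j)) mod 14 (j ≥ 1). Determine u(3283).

Listing terms: u(1) = 8; u(2) = 6; u(3) = 10; u(4) = 6; u(5) = 4; u(6) = 0; u(7) = 2; u(8) = 2; u(9) = 10; u(10) = 4; u(11) = 2; u(12) = 4; u(13) = 12; u(14) = 0; u(15) = 6; u(16) = 6; u(17) = 2; u(18) = 12; u(19) = 6; u(20) = 12; u(21) = 8; u(22) = 0; u(23) = 4; u(24) = 4; u(25) = 6; u(26) = 8; u(27) = 4; u(28) = 8; u(29) = 10; u(30) = 0; u(31) = 12; u(32) = 12; u(33) = 4; u(34) = 10; u(35) = 12; u(36) = 10; u(37) = 2; u(38) = 0; u(39) = 8; u(40) = 8; u(41) = 12; u(42) = 2; u(43) = 8; u(44) = 2; u(45) = 6; u(46) = 0; u(47) = 10; u(48) = 10; u(49) = 8; u(50) = 6.
The sequence repeats with period 48.
(3283 - 1) mod 48 = 18, so u(3283) = u(19) = 6.

6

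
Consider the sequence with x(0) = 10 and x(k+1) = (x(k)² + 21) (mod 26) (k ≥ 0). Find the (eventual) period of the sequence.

Listing terms: x(0) = 10, x(1) = 17, x(2) = 24, x(3) = 25, x(4) = 22, x(5) = 11, x(6) = 12, x(7) = 9, x(8) = 24.
Since x(8) = x(2) = 24, the sequence is eventually periodic: after a pre-period of length 2 it cycles with period 6.

6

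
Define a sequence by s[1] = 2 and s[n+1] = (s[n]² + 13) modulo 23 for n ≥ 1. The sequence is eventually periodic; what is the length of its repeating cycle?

5

s[1] = 2; s[2] = 17; s[3] = 3; s[4] = 22; s[5] = 14; s[6] = 2.
Since s[6] = s[1] = 2, the sequence is periodic with period 5.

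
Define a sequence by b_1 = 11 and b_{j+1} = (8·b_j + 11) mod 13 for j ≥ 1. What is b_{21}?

Listing terms: b_1 = 11; b_2 = 8; b_3 = 10; b_4 = 0; b_5 = 11.
Since b_5 = b_1 = 11, the sequence is periodic with period 4.
So b_{21} = b_{1 + ((21-1) mod 4)} = b_1 = 11.

11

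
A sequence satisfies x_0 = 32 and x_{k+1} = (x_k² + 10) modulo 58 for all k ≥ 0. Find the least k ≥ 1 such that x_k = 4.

5

Listing terms: x_0 = 32, x_1 = 48, x_2 = 52, x_3 = 46, x_4 = 38, x_5 = 4, x_6 = 26, x_7 = 48.
Since x_7 = x_1 = 48, the sequence is eventually periodic: after a pre-period of length 1 it cycles with period 6.
The value 4 first appears (with k ≥ 1) at x_5.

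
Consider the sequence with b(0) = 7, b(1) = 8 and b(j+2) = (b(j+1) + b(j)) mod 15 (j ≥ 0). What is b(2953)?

2

b(0) = 7, b(1) = 8, b(2) = 0, b(3) = 8, b(4) = 8, b(5) = 1, b(6) = 9, b(7) = 10, b(8) = 4, b(9) = 14, b(10) = 3, b(11) = 2, b(12) = 5, b(13) = 7, b(14) = 12, b(15) = 4, b(16) = 1, b(17) = 5, b(18) = 6, b(19) = 11, b(20) = 2, b(21) = 13, b(22) = 0, b(23) = 13, b(24) = 13, b(25) = 11, b(26) = 9, b(27) = 5, b(28) = 14, b(29) = 4, b(30) = 3, b(31) = 7, b(32) = 10, b(33) = 2, b(34) = 12, b(35) = 14, b(36) = 11, b(37) = 10, b(38) = 6, b(39) = 1, b(40) = 7, b(41) = 8.
The sequence repeats with period 40.
So b(2953) = b(0 + ((2953-0) mod 40)) = b(33) = 2.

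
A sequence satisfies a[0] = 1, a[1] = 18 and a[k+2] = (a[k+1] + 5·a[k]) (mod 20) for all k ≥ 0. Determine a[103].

18

We have a[0] = 1; a[1] = 18; a[2] = 3; a[3] = 13; a[4] = 8; a[5] = 13; a[6] = 13; a[7] = 18; a[8] = 3.
Since (a[7], a[8]) = (a[1], a[2]) = (18, 3) (two consecutive terms determine the rest), the sequence is eventually periodic: after a pre-period of length 1 it cycles with period 6.
For k ≥ 1, a[k] depends only on (k - 1) mod 6. (103 - 1) mod 6 = 0, so a[103] = a[1] = 18.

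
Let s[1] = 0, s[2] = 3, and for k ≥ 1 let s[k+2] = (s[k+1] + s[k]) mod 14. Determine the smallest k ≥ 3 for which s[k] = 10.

7

s[1] = 0; s[2] = 3; s[3] = 3; s[4] = 6; s[5] = 9; s[6] = 1; s[7] = 10; s[8] = 11; s[9] = 7; s[10] = 4; s[11] = 11; s[12] = 1; s[13] = 12; s[14] = 13; s[15] = 11; s[16] = 10; s[17] = 7; s[18] = 3; s[19] = 10; s[20] = 13; s[21] = 9; s[22] = 8; s[23] = 3; s[24] = 11; s[25] = 0; s[26] = 11; s[27] = 11; s[28] = 8; s[29] = 5; s[30] = 13; s[31] = 4; s[32] = 3; s[33] = 7; s[34] = 10; s[35] = 3; s[36] = 13; s[37] = 2; s[38] = 1; s[39] = 3; s[40] = 4; s[41] = 7; s[42] = 11; s[43] = 4; s[44] = 1; s[45] = 5; s[46] = 6; s[47] = 11; s[48] = 3; s[49] = 0; s[50] = 3.
Since (s[49], s[50]) = (s[1], s[2]) = (0, 3) (two consecutive terms determine the rest), the sequence is periodic with period 48.
The value 10 first appears (with k ≥ 3) at s[7].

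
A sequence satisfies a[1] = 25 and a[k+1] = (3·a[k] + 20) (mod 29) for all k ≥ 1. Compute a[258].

27

Computing terms: a[1] = 25, a[2] = 8, a[3] = 15, a[4] = 7, a[5] = 12, a[6] = 27, a[7] = 14, a[8] = 4, a[9] = 3, a[10] = 0, a[11] = 20, a[12] = 22, a[13] = 28, a[14] = 17, a[15] = 13, a[16] = 1, a[17] = 23, a[18] = 2, a[19] = 26, a[20] = 11, a[21] = 24, a[22] = 5, a[23] = 6, a[24] = 9, a[25] = 18, a[26] = 16, a[27] = 10, a[28] = 21, a[29] = 25.
The sequence repeats with period 28.
(258 - 1) mod 28 = 5, so a[258] = a[6] = 27.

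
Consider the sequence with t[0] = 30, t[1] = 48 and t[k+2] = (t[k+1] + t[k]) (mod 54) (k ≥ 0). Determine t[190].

12

Computing terms: t[0] = 30,  t[1] = 48,  t[2] = 24,  t[3] = 18,  t[4] = 42,  t[5] = 6,  t[6] = 48,  t[7] = 0,  t[8] = 48,  t[9] = 48,  t[10] = 42,  t[11] = 36,  t[12] = 24,  t[13] = 6,  t[14] = 30,  t[15] = 36,  t[16] = 12,  t[17] = 48,  t[18] = 6,  t[19] = 0,  t[20] = 6,  t[21] = 6,  t[22] = 12,  t[23] = 18,  t[24] = 30,  t[25] = 48.
The sequence repeats with period 24.
(190 - 0) mod 24 = 22, so t[190] = t[22] = 12.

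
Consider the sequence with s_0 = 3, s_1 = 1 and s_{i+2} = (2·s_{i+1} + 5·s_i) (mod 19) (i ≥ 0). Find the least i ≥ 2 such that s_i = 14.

6

Computing terms: s_0 = 3,  s_1 = 1,  s_2 = 17,  s_3 = 1,  s_4 = 11,  s_5 = 8,  s_6 = 14,  s_7 = 11,  s_8 = 16,  s_9 = 11,  s_{10} = 7,  s_{11} = 12,  s_{12} = 2,  s_{13} = 7,  s_{14} = 5,  s_{15} = 7,  s_{16} = 1,  s_{17} = 18,  s_{18} = 3,  s_{19} = 1.
Since (s_{18}, s_{19}) = (s_0, s_1) = (3, 1) (two consecutive terms determine the rest), the sequence is periodic with period 18.
The value 14 first appears (with i ≥ 2) at s_6.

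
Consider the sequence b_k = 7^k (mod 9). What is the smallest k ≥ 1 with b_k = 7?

Computing terms: b_0 = 1,  b_1 = 7,  b_2 = 4,  b_3 = 1.
Since b_3 = b_0 = 1, the sequence is periodic with period 3.
The value 7 first appears (with k ≥ 1) at b_1.

1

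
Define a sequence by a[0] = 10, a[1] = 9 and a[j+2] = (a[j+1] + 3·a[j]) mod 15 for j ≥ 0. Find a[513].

Computing terms: a[0] = 10,  a[1] = 9,  a[2] = 9,  a[3] = 6,  a[4] = 3,  a[5] = 6,  a[6] = 0,  a[7] = 3,  a[8] = 3,  a[9] = 12,  a[10] = 6,  a[11] = 12,  a[12] = 0,  a[13] = 6,  a[14] = 6,  a[15] = 9,  a[16] = 12,  a[17] = 9,  a[18] = 0,  a[19] = 12,  a[20] = 12,  a[21] = 3,  a[22] = 9,  a[23] = 3,  a[24] = 0,  a[25] = 9,  a[26] = 9.
Since (a[25], a[26]) = (a[1], a[2]) = (9, 9) (two consecutive terms determine the rest), the sequence is eventually periodic: after a pre-period of length 1 it cycles with period 24.
For j ≥ 1, a[j] depends only on (j - 1) mod 24. (513 - 1) mod 24 = 8, so a[513] = a[9] = 12.

12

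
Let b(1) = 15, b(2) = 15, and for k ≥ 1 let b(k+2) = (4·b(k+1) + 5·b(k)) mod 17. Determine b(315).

4

We have b(1) = 15; b(2) = 15; b(3) = 16; b(4) = 3; b(5) = 7; b(6) = 9; b(7) = 3; b(8) = 6; b(9) = 5; b(10) = 16; b(11) = 4; b(12) = 11; b(13) = 13; b(14) = 5; b(15) = 0; b(16) = 8; b(17) = 15; b(18) = 15.
The sequence repeats with period 16.
(315 - 1) mod 16 = 10, so b(315) = b(11) = 4.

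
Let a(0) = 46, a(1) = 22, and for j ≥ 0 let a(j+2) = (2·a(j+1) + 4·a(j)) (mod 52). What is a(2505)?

Listing terms: a(0) = 46, a(1) = 22, a(2) = 20, a(3) = 24, a(4) = 24, a(5) = 40, a(6) = 20, a(7) = 44, a(8) = 12, a(9) = 44, a(10) = 32, a(11) = 32, a(12) = 36, a(13) = 44, a(14) = 24, a(15) = 16, a(16) = 24, a(17) = 8, a(18) = 8, a(19) = 48, a(20) = 24, a(21) = 32, a(22) = 4, a(23) = 32, a(24) = 28, a(25) = 28, a(26) = 12, a(27) = 32, a(28) = 8, a(29) = 40, a(30) = 8, a(31) = 20, a(32) = 20, a(33) = 16, a(34) = 8, a(35) = 28, a(36) = 36, a(37) = 28, a(38) = 44, a(39) = 44, a(40) = 4, a(41) = 28, a(42) = 20, a(43) = 48, a(44) = 20, a(45) = 24.
Since (a(44), a(45)) = (a(2), a(3)) = (20, 24) (two consecutive terms determine the rest), the sequence is eventually periodic: after a pre-period of length 2 it cycles with period 42.
For j ≥ 2, a(j) depends only on (j - 2) mod 42. (2505 - 2) mod 42 = 25, so a(2505) = a(27) = 32.

32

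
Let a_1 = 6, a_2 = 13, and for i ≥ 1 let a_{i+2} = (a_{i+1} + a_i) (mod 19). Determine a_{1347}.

10

a_1 = 6, a_2 = 13, a_3 = 0, a_4 = 13, a_5 = 13, a_6 = 7, a_7 = 1, a_8 = 8, a_9 = 9, a_{10} = 17, a_{11} = 7, a_{12} = 5, a_{13} = 12, a_{14} = 17, a_{15} = 10, a_{16} = 8, a_{17} = 18, a_{18} = 7, a_{19} = 6, a_{20} = 13.
The sequence repeats with period 18.
So a_{1347} = a_{1 + ((1347-1) mod 18)} = a_{15} = 10.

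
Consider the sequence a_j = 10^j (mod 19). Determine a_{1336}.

Computing terms: a_0 = 1; a_1 = 10; a_2 = 5; a_3 = 12; a_4 = 6; a_5 = 3; a_6 = 11; a_7 = 15; a_8 = 17; a_9 = 18; a_{10} = 9; a_{11} = 14; a_{12} = 7; a_{13} = 13; a_{14} = 16; a_{15} = 8; a_{16} = 4; a_{17} = 2; a_{18} = 1.
Since a_{18} = a_0 = 1, the sequence is periodic with period 18.
So a_{1336} = a_{0 + ((1336-0) mod 18)} = a_4 = 6.

6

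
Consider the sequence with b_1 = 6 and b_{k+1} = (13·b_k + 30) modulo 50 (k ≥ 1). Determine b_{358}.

b_1 = 6,  b_2 = 8,  b_3 = 34,  b_4 = 22,  b_5 = 16,  b_6 = 38,  b_7 = 24,  b_8 = 42,  b_9 = 26,  b_{10} = 18,  b_{11} = 14,  b_{12} = 12,  b_{13} = 36,  b_{14} = 48,  b_{15} = 4,  b_{16} = 32,  b_{17} = 46,  b_{18} = 28,  b_{19} = 44,  b_{20} = 2,  b_{21} = 6.
The sequence repeats with period 20.
So b_{358} = b_{1 + ((358-1) mod 20)} = b_{18} = 28.

28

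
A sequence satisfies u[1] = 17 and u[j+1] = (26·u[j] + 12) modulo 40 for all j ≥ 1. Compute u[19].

Computing terms: u[1] = 17; u[2] = 14; u[3] = 16; u[4] = 28; u[5] = 20; u[6] = 12; u[7] = 4; u[8] = 36; u[9] = 28.
Since u[9] = u[4] = 28, the sequence is eventually periodic: after a pre-period of length 3 it cycles with period 5.
For j ≥ 4, u[j] depends only on (j - 4) mod 5. (19 - 4) mod 5 = 0, so u[19] = u[4] = 28.

28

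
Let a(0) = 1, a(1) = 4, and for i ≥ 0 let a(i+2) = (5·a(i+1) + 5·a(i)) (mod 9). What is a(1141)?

4

a(0) = 1, a(1) = 4, a(2) = 7, a(3) = 1, a(4) = 4.
Since (a(3), a(4)) = (a(0), a(1)) = (1, 4) (two consecutive terms determine the rest), the sequence is periodic with period 3.
(1141 - 0) mod 3 = 1, so a(1141) = a(1) = 4.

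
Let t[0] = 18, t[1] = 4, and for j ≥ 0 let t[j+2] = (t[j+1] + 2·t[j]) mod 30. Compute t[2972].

28

We have t[0] = 18,  t[1] = 4,  t[2] = 10,  t[3] = 18,  t[4] = 8,  t[5] = 14,  t[6] = 0,  t[7] = 28,  t[8] = 28,  t[9] = 24,  t[10] = 20,  t[11] = 8,  t[12] = 18,  t[13] = 4.
The sequence repeats with period 12.
So t[2972] = t[0 + ((2972-0) mod 12)] = t[8] = 28.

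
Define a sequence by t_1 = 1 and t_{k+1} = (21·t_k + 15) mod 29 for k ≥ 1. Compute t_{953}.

1

Computing terms: t_1 = 1, t_2 = 7, t_3 = 17, t_4 = 24, t_5 = 26, t_6 = 10, t_7 = 22, t_8 = 13, t_9 = 27, t_{10} = 2, t_{11} = 28, t_{12} = 23, t_{13} = 5, t_{14} = 4, t_{15} = 12, t_{16} = 6, t_{17} = 25, t_{18} = 18, t_{19} = 16, t_{20} = 3, t_{21} = 20, t_{22} = 0, t_{23} = 15, t_{24} = 11, t_{25} = 14, t_{26} = 19, t_{27} = 8, t_{28} = 9, t_{29} = 1.
The sequence repeats with period 28.
So t_{953} = t_{1 + ((953-1) mod 28)} = t_1 = 1.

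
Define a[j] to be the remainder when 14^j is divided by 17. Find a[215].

We have a[0] = 1,  a[1] = 14,  a[2] = 9,  a[3] = 7,  a[4] = 13,  a[5] = 12,  a[6] = 15,  a[7] = 6,  a[8] = 16,  a[9] = 3,  a[10] = 8,  a[11] = 10,  a[12] = 4,  a[13] = 5,  a[14] = 2,  a[15] = 11,  a[16] = 1.
The sequence repeats with period 16.
So a[215] = a[0 + ((215-0) mod 16)] = a[7] = 6.

6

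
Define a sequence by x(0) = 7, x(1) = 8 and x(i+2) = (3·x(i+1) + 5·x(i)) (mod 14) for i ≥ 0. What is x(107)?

Listing terms: x(0) = 7; x(1) = 8; x(2) = 3; x(3) = 7; x(4) = 8.
The sequence repeats with period 3.
So x(107) = x(0 + ((107-0) mod 3)) = x(2) = 3.

3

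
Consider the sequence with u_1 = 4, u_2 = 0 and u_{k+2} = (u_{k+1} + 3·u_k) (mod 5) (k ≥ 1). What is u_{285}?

u_1 = 4, u_2 = 0, u_3 = 2, u_4 = 2, u_5 = 3, u_6 = 4, u_7 = 3, u_8 = 0, u_9 = 4, u_{10} = 4, u_{11} = 1, u_{12} = 3, u_{13} = 1, u_{14} = 0, u_{15} = 3, u_{16} = 3, u_{17} = 2, u_{18} = 1, u_{19} = 2, u_{20} = 0, u_{21} = 1, u_{22} = 1, u_{23} = 4, u_{24} = 2, u_{25} = 4, u_{26} = 0.
Since (u_{25}, u_{26}) = (u_1, u_2) = (4, 0) (two consecutive terms determine the rest), the sequence is periodic with period 24.
So u_{285} = u_{1 + ((285-1) mod 24)} = u_{21} = 1.

1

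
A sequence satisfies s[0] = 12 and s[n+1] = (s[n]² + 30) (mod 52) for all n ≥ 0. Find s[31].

18

We have s[0] = 12,  s[1] = 18,  s[2] = 42,  s[3] = 26,  s[4] = 30,  s[5] = 46,  s[6] = 14,  s[7] = 18.
Since s[7] = s[1] = 18, the sequence is eventually periodic: after a pre-period of length 1 it cycles with period 6.
For n ≥ 1, s[n] depends only on (n - 1) mod 6. (31 - 1) mod 6 = 0, so s[31] = s[1] = 18.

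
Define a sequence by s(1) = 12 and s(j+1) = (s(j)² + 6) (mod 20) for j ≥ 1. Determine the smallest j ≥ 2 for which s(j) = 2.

4

We have s(1) = 12; s(2) = 10; s(3) = 6; s(4) = 2; s(5) = 10.
Since s(5) = s(2) = 10, the sequence is eventually periodic: after a pre-period of length 1 it cycles with period 3.
The value 2 first appears (with j ≥ 2) at s(4).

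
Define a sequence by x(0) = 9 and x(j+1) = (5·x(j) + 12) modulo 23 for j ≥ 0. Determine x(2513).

7

Listing terms: x(0) = 9, x(1) = 11, x(2) = 21, x(3) = 2, x(4) = 22, x(5) = 7, x(6) = 1, x(7) = 17, x(8) = 5, x(9) = 14, x(10) = 13, x(11) = 8, x(12) = 6, x(13) = 19, x(14) = 15, x(15) = 18, x(16) = 10, x(17) = 16, x(18) = 0, x(19) = 12, x(20) = 3, x(21) = 4, x(22) = 9.
Since x(22) = x(0) = 9, the sequence is periodic with period 22.
So x(2513) = x(0 + ((2513-0) mod 22)) = x(5) = 7.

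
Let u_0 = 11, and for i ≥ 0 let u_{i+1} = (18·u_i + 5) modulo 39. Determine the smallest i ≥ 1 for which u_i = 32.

2

u_0 = 11; u_1 = 8; u_2 = 32; u_3 = 35; u_4 = 11.
The sequence repeats with period 4.
The value 32 first appears (with i ≥ 1) at u_2.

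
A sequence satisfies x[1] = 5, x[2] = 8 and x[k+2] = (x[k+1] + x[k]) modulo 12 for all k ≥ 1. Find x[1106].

x[1] = 5,  x[2] = 8,  x[3] = 1,  x[4] = 9,  x[5] = 10,  x[6] = 7,  x[7] = 5,  x[8] = 0,  x[9] = 5,  x[10] = 5,  x[11] = 10,  x[12] = 3,  x[13] = 1,  x[14] = 4,  x[15] = 5,  x[16] = 9,  x[17] = 2,  x[18] = 11,  x[19] = 1,  x[20] = 0,  x[21] = 1,  x[22] = 1,  x[23] = 2,  x[24] = 3,  x[25] = 5,  x[26] = 8.
The sequence repeats with period 24.
So x[1106] = x[1 + ((1106-1) mod 24)] = x[2] = 8.

8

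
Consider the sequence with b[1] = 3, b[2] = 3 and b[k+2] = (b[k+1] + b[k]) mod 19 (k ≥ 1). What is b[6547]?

15

We have b[1] = 3, b[2] = 3, b[3] = 6, b[4] = 9, b[5] = 15, b[6] = 5, b[7] = 1, b[8] = 6, b[9] = 7, b[10] = 13, b[11] = 1, b[12] = 14, b[13] = 15, b[14] = 10, b[15] = 6, b[16] = 16, b[17] = 3, b[18] = 0, b[19] = 3, b[20] = 3.
The sequence repeats with period 18.
(6547 - 1) mod 18 = 12, so b[6547] = b[13] = 15.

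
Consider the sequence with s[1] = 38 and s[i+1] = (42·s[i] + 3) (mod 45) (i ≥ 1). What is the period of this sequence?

Computing terms: s[1] = 38, s[2] = 24, s[3] = 21, s[4] = 30, s[5] = 3, s[6] = 39, s[7] = 21.
Since s[7] = s[3] = 21, the sequence is eventually periodic: after a pre-period of length 2 it cycles with period 4.

4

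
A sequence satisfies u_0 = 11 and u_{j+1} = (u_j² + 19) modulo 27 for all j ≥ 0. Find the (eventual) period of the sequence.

u_0 = 11; u_1 = 5; u_2 = 17; u_3 = 11.
Since u_3 = u_0 = 11, the sequence is periodic with period 3.

3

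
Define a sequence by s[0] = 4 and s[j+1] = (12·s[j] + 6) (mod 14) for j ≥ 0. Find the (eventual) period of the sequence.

We have s[0] = 4,  s[1] = 12,  s[2] = 10,  s[3] = 0,  s[4] = 6,  s[5] = 8,  s[6] = 4.
The sequence repeats with period 6.

6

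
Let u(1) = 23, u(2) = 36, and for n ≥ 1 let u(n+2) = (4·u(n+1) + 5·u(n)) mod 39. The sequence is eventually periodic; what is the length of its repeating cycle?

12

u(1) = 23; u(2) = 36; u(3) = 25; u(4) = 7; u(5) = 36; u(6) = 23; u(7) = 38; u(8) = 33; u(9) = 10; u(10) = 10; u(11) = 12; u(12) = 20; u(13) = 23; u(14) = 36.
The sequence repeats with period 12.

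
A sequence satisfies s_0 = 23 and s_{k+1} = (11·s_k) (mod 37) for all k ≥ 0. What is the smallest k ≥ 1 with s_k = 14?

3

Listing terms: s_0 = 23; s_1 = 31; s_2 = 8; s_3 = 14; s_4 = 6; s_5 = 29; s_6 = 23.
Since s_6 = s_0 = 23, the sequence is periodic with period 6.
The value 14 first appears (with k ≥ 1) at s_3.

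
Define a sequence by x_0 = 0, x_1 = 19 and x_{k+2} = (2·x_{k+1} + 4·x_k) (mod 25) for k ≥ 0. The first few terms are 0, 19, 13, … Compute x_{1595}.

5

Computing terms: x_0 = 0; x_1 = 19; x_2 = 13; x_3 = 2; x_4 = 6; x_5 = 20; x_6 = 14; x_7 = 8; x_8 = 22; x_9 = 1; x_{10} = 15; x_{11} = 9; x_{12} = 3; x_{13} = 17; x_{14} = 21; x_{15} = 10; x_{16} = 4; x_{17} = 23; x_{18} = 12; x_{19} = 16; x_{20} = 5; x_{21} = 24; x_{22} = 18; x_{23} = 7; x_{24} = 11; x_{25} = 0; x_{26} = 19.
Since (x_{25}, x_{26}) = (x_0, x_1) = (0, 19) (two consecutive terms determine the rest), the sequence is periodic with period 25.
(1595 - 0) mod 25 = 20, so x_{1595} = x_{20} = 5.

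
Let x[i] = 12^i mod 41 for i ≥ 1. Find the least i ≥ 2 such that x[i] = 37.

x[1] = 12,  x[2] = 21,  x[3] = 6,  x[4] = 31,  x[5] = 3,  x[6] = 36,  x[7] = 22,  x[8] = 18,  x[9] = 11,  x[10] = 9,  x[11] = 26,  x[12] = 25,  x[13] = 13,  x[14] = 33,  x[15] = 27,  x[16] = 37,  x[17] = 34,  x[18] = 39,  x[19] = 17,  x[20] = 40,  x[21] = 29,  x[22] = 20,  x[23] = 35,  x[24] = 10,  x[25] = 38,  x[26] = 5,  x[27] = 19,  x[28] = 23,  x[29] = 30,  x[30] = 32,  x[31] = 15,  x[32] = 16,  x[33] = 28,  x[34] = 8,  x[35] = 14,  x[36] = 4,  x[37] = 7,  x[38] = 2,  x[39] = 24,  x[40] = 1,  x[41] = 12.
Since x[41] = x[1] = 12, the sequence is periodic with period 40.
The value 37 first appears (with i ≥ 2) at x[16].

16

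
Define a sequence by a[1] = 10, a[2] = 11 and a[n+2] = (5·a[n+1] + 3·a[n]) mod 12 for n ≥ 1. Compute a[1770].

Computing terms: a[1] = 10; a[2] = 11; a[3] = 1; a[4] = 2; a[5] = 1; a[6] = 11; a[7] = 10; a[8] = 11.
Since (a[7], a[8]) = (a[1], a[2]) = (10, 11) (two consecutive terms determine the rest), the sequence is periodic with period 6.
So a[1770] = a[1 + ((1770-1) mod 6)] = a[6] = 11.

11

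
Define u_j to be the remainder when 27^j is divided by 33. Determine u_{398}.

Listing terms: u_1 = 27, u_2 = 3, u_3 = 15, u_4 = 9, u_5 = 12, u_6 = 27.
Since u_6 = u_1 = 27, the sequence is periodic with period 5.
So u_{398} = u_{1 + ((398-1) mod 5)} = u_3 = 15.

15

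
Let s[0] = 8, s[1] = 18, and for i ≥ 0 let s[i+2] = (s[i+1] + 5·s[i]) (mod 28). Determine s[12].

8

s[0] = 8,  s[1] = 18,  s[2] = 2,  s[3] = 8,  s[4] = 18.
The sequence repeats with period 3.
So s[12] = s[0 + ((12-0) mod 3)] = s[0] = 8.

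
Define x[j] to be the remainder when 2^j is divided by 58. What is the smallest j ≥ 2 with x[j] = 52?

Computing terms: x[1] = 2,  x[2] = 4,  x[3] = 8,  x[4] = 16,  x[5] = 32,  x[6] = 6,  x[7] = 12,  x[8] = 24,  x[9] = 48,  x[10] = 38,  x[11] = 18,  x[12] = 36,  x[13] = 14,  x[14] = 28,  x[15] = 56,  x[16] = 54,  x[17] = 50,  x[18] = 42,  x[19] = 26,  x[20] = 52,  x[21] = 46,  x[22] = 34,  x[23] = 10,  x[24] = 20,  x[25] = 40,  x[26] = 22,  x[27] = 44,  x[28] = 30,  x[29] = 2.
The sequence repeats with period 28.
The value 52 first appears (with j ≥ 2) at x[20].

20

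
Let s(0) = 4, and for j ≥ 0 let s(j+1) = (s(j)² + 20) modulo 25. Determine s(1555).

Computing terms: s(0) = 4; s(1) = 11; s(2) = 16; s(3) = 1; s(4) = 21; s(5) = 11.
Since s(5) = s(1) = 11, the sequence is eventually periodic: after a pre-period of length 1 it cycles with period 4.
For j ≥ 1, s(j) depends only on (j - 1) mod 4. (1555 - 1) mod 4 = 2, so s(1555) = s(3) = 1.

1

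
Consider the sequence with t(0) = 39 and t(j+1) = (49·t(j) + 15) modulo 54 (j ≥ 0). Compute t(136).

9

Computing terms: t(0) = 39,  t(1) = 36,  t(2) = 51,  t(3) = 30,  t(4) = 27,  t(5) = 42,  t(6) = 21,  t(7) = 18,  t(8) = 33,  t(9) = 12,  t(10) = 9,  t(11) = 24,  t(12) = 3,  t(13) = 0,  t(14) = 15,  t(15) = 48,  t(16) = 45,  t(17) = 6,  t(18) = 39.
Since t(18) = t(0) = 39, the sequence is periodic with period 18.
So t(136) = t(0 + ((136-0) mod 18)) = t(10) = 9.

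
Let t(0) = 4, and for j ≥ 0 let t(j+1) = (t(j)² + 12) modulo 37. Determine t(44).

21

We have t(0) = 4; t(1) = 28; t(2) = 19; t(3) = 3; t(4) = 21; t(5) = 9; t(6) = 19.
Since t(6) = t(2) = 19, the sequence is eventually periodic: after a pre-period of length 2 it cycles with period 4.
For j ≥ 2, t(j) depends only on (j - 2) mod 4. (44 - 2) mod 4 = 2, so t(44) = t(4) = 21.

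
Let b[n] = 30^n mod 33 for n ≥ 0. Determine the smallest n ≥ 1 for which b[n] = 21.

We have b[0] = 1, b[1] = 30, b[2] = 9, b[3] = 6, b[4] = 15, b[5] = 21, b[6] = 3, b[7] = 24, b[8] = 27, b[9] = 18, b[10] = 12, b[11] = 30.
Since b[11] = b[1] = 30, the sequence is eventually periodic: after a pre-period of length 1 it cycles with period 10.
The value 21 first appears (with n ≥ 1) at b[5].

5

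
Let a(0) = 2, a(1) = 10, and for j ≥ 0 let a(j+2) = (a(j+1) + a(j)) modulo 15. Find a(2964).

4

We have a(0) = 2,  a(1) = 10,  a(2) = 12,  a(3) = 7,  a(4) = 4,  a(5) = 11,  a(6) = 0,  a(7) = 11,  a(8) = 11,  a(9) = 7,  a(10) = 3,  a(11) = 10,  a(12) = 13,  a(13) = 8,  a(14) = 6,  a(15) = 14,  a(16) = 5,  a(17) = 4,  a(18) = 9,  a(19) = 13,  a(20) = 7,  a(21) = 5,  a(22) = 12,  a(23) = 2,  a(24) = 14,  a(25) = 1,  a(26) = 0,  a(27) = 1,  a(28) = 1,  a(29) = 2,  a(30) = 3,  a(31) = 5,  a(32) = 8,  a(33) = 13,  a(34) = 6,  a(35) = 4,  a(36) = 10,  a(37) = 14,  a(38) = 9,  a(39) = 8,  a(40) = 2,  a(41) = 10.
Since (a(40), a(41)) = (a(0), a(1)) = (2, 10) (two consecutive terms determine the rest), the sequence is periodic with period 40.
(2964 - 0) mod 40 = 4, so a(2964) = a(4) = 4.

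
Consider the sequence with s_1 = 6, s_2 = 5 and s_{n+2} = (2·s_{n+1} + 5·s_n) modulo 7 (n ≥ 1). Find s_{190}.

4

Listing terms: s_1 = 6,  s_2 = 5,  s_3 = 5,  s_4 = 0,  s_5 = 4,  s_6 = 1,  s_7 = 1,  s_8 = 0,  s_9 = 5,  s_{10} = 3,  s_{11} = 3,  s_{12} = 0,  s_{13} = 1,  s_{14} = 2,  s_{15} = 2,  s_{16} = 0,  s_{17} = 3,  s_{18} = 6,  s_{19} = 6,  s_{20} = 0,  s_{21} = 2,  s_{22} = 4,  s_{23} = 4,  s_{24} = 0,  s_{25} = 6,  s_{26} = 5.
Since (s_{25}, s_{26}) = (s_1, s_2) = (6, 5) (two consecutive terms determine the rest), the sequence is periodic with period 24.
So s_{190} = s_{1 + ((190-1) mod 24)} = s_{22} = 4.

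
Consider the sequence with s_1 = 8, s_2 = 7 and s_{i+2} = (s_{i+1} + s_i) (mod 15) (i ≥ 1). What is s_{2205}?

7

Listing terms: s_1 = 8; s_2 = 7; s_3 = 0; s_4 = 7; s_5 = 7; s_6 = 14; s_7 = 6; s_8 = 5; s_9 = 11; s_{10} = 1; s_{11} = 12; s_{12} = 13; s_{13} = 10; s_{14} = 8; s_{15} = 3; s_{16} = 11; s_{17} = 14; s_{18} = 10; s_{19} = 9; s_{20} = 4; s_{21} = 13; s_{22} = 2; s_{23} = 0; s_{24} = 2; s_{25} = 2; s_{26} = 4; s_{27} = 6; s_{28} = 10; s_{29} = 1; s_{30} = 11; s_{31} = 12; s_{32} = 8; s_{33} = 5; s_{34} = 13; s_{35} = 3; s_{36} = 1; s_{37} = 4; s_{38} = 5; s_{39} = 9; s_{40} = 14; s_{41} = 8; s_{42} = 7.
Since (s_{41}, s_{42}) = (s_1, s_2) = (8, 7) (two consecutive terms determine the rest), the sequence is periodic with period 40.
(2205 - 1) mod 40 = 4, so s_{2205} = s_5 = 7.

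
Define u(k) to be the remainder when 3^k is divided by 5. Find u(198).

4

Computing terms: u(1) = 3; u(2) = 4; u(3) = 2; u(4) = 1; u(5) = 3.
The sequence repeats with period 4.
So u(198) = u(1 + ((198-1) mod 4)) = u(2) = 4.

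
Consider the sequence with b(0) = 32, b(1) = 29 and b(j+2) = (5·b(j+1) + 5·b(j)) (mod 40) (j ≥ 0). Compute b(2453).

b(0) = 32, b(1) = 29, b(2) = 25, b(3) = 30, b(4) = 35, b(5) = 5, b(6) = 0, b(7) = 25, b(8) = 5, b(9) = 30, b(10) = 15, b(11) = 25, b(12) = 0, b(13) = 5, b(14) = 25, b(15) = 30.
Since (b(14), b(15)) = (b(2), b(3)) = (25, 30) (two consecutive terms determine the rest), the sequence is eventually periodic: after a pre-period of length 2 it cycles with period 12.
For j ≥ 2, b(j) depends only on (j - 2) mod 12. (2453 - 2) mod 12 = 3, so b(2453) = b(5) = 5.

5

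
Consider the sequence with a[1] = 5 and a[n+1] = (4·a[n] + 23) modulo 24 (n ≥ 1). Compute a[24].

Computing terms: a[1] = 5, a[2] = 19, a[3] = 3, a[4] = 11, a[5] = 19.
Since a[5] = a[2] = 19, the sequence is eventually periodic: after a pre-period of length 1 it cycles with period 3.
For n ≥ 2, a[n] depends only on (n - 2) mod 3. (24 - 2) mod 3 = 1, so a[24] = a[3] = 3.

3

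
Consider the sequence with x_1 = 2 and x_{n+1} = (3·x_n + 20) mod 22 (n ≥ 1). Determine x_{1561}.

2

x_1 = 2,  x_2 = 4,  x_3 = 10,  x_4 = 6,  x_5 = 16,  x_6 = 2.
Since x_6 = x_1 = 2, the sequence is periodic with period 5.
So x_{1561} = x_{1 + ((1561-1) mod 5)} = x_1 = 2.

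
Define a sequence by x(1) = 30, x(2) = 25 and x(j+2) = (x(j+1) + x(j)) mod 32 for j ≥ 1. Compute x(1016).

21

Listing terms: x(1) = 30; x(2) = 25; x(3) = 23; x(4) = 16; x(5) = 7; x(6) = 23; x(7) = 30; x(8) = 21; x(9) = 19; x(10) = 8; x(11) = 27; x(12) = 3; x(13) = 30; x(14) = 1; x(15) = 31; x(16) = 0; x(17) = 31; x(18) = 31; x(19) = 30; x(20) = 29; x(21) = 27; x(22) = 24; x(23) = 19; x(24) = 11; x(25) = 30; x(26) = 9; x(27) = 7; x(28) = 16; x(29) = 23; x(30) = 7; x(31) = 30; x(32) = 5; x(33) = 3; x(34) = 8; x(35) = 11; x(36) = 19; x(37) = 30; x(38) = 17; x(39) = 15; x(40) = 0; x(41) = 15; x(42) = 15; x(43) = 30; x(44) = 13; x(45) = 11; x(46) = 24; x(47) = 3; x(48) = 27; x(49) = 30; x(50) = 25.
Since (x(49), x(50)) = (x(1), x(2)) = (30, 25) (two consecutive terms determine the rest), the sequence is periodic with period 48.
(1016 - 1) mod 48 = 7, so x(1016) = x(8) = 21.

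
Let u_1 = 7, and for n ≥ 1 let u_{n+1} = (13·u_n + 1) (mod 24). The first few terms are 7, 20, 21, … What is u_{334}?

16

Listing terms: u_1 = 7; u_2 = 20; u_3 = 21; u_4 = 10; u_5 = 11; u_6 = 0; u_7 = 1; u_8 = 14; u_9 = 15; u_{10} = 4; u_{11} = 5; u_{12} = 18; u_{13} = 19; u_{14} = 8; u_{15} = 9; u_{16} = 22; u_{17} = 23; u_{18} = 12; u_{19} = 13; u_{20} = 2; u_{21} = 3; u_{22} = 16; u_{23} = 17; u_{24} = 6; u_{25} = 7.
Since u_{25} = u_1 = 7, the sequence is periodic with period 24.
(334 - 1) mod 24 = 21, so u_{334} = u_{22} = 16.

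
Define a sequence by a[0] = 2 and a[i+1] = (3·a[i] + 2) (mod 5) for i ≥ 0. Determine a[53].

3

Computing terms: a[0] = 2,  a[1] = 3,  a[2] = 1,  a[3] = 0,  a[4] = 2.
Since a[4] = a[0] = 2, the sequence is periodic with period 4.
So a[53] = a[0 + ((53-0) mod 4)] = a[1] = 3.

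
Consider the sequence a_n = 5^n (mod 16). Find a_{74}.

Listing terms: a_0 = 1; a_1 = 5; a_2 = 9; a_3 = 13; a_4 = 1.
The sequence repeats with period 4.
(74 - 0) mod 4 = 2, so a_{74} = a_2 = 9.

9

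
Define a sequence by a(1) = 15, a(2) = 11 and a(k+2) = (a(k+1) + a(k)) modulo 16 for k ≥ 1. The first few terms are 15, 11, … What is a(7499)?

Listing terms: a(1) = 15, a(2) = 11, a(3) = 10, a(4) = 5, a(5) = 15, a(6) = 4, a(7) = 3, a(8) = 7, a(9) = 10, a(10) = 1, a(11) = 11, a(12) = 12, a(13) = 7, a(14) = 3, a(15) = 10, a(16) = 13, a(17) = 7, a(18) = 4, a(19) = 11, a(20) = 15, a(21) = 10, a(22) = 9, a(23) = 3, a(24) = 12, a(25) = 15, a(26) = 11.
Since (a(25), a(26)) = (a(1), a(2)) = (15, 11) (two consecutive terms determine the rest), the sequence is periodic with period 24.
(7499 - 1) mod 24 = 10, so a(7499) = a(11) = 11.

11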